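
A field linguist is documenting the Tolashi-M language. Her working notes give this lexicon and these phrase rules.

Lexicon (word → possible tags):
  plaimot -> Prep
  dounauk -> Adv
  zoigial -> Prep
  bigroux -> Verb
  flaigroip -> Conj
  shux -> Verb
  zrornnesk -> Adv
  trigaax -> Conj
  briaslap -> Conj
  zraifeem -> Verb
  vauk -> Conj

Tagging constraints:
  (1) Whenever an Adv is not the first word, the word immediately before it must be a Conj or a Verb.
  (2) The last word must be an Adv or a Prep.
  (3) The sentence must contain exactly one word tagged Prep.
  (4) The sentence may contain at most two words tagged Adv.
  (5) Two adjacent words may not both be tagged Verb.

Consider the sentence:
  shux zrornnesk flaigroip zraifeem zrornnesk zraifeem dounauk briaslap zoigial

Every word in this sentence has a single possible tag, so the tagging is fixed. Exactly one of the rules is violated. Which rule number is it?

4

Fixed tagging: Verb Adv Conj Verb Adv Verb Adv Conj Prep.
Checking each rule: R1 ok, R2 ok, R3 ok, R4 fails, R5 ok.
Only rule 4 fails.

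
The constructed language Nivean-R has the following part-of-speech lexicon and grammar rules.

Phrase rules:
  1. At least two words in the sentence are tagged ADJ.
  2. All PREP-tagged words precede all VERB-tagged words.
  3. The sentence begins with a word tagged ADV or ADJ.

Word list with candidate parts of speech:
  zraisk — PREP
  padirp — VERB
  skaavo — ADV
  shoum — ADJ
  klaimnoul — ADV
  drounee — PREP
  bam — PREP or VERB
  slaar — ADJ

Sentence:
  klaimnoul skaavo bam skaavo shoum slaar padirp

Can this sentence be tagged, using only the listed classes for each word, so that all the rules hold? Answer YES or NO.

YES

Candidates per position — 1:klaimnoul {ADV}; 2:skaavo {ADV}; 3:bam {PREP,VERB}; 4:skaavo {ADV}; 5:shoum {ADJ}; 6:slaar {ADJ}; 7:padirp {VERB}.
One satisfying assignment: ADV ADV PREP ADV ADJ ADJ VERB.
Rule-by-rule: rule 1 holds; rule 2 holds; rule 3 holds.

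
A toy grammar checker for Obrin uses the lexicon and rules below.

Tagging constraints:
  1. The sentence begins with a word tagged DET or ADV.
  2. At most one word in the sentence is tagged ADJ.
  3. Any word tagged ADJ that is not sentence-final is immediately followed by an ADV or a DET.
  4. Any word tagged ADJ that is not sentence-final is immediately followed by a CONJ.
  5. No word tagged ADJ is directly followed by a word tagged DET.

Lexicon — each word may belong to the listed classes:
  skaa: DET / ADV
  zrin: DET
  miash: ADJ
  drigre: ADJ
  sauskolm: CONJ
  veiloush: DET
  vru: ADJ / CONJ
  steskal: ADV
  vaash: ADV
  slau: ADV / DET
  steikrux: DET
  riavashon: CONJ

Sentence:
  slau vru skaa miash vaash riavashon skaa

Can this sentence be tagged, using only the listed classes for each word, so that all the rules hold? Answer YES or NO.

NO

Candidates per position — 1:slau {ADV,DET}; 2:vru {ADJ,CONJ}; 3:skaa {DET,ADV}; 4:miash {ADJ}; 5:vaash {ADV}; 6:riavashon {CONJ}; 7:skaa {DET,ADV}.
Rule 4 cannot be satisfied by any choice of tags from the lexicon.
So there is no consistent tagging.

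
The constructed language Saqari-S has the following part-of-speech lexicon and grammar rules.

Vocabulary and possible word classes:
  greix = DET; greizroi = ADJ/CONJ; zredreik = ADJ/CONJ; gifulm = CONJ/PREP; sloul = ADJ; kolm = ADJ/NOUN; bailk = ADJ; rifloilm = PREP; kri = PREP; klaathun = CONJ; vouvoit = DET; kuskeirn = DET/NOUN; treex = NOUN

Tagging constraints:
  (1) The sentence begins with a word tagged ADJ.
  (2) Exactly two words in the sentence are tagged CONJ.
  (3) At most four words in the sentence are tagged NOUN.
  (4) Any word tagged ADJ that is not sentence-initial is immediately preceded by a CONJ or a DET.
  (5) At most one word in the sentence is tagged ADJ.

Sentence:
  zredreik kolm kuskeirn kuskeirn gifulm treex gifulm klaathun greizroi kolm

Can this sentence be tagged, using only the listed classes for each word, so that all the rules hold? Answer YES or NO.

YES

Candidates per position — 1:zredreik {ADJ,CONJ}; 2:kolm {ADJ,NOUN}; 3:kuskeirn {DET,NOUN}; 4:kuskeirn {DET,NOUN}; 5:gifulm {CONJ,PREP}; 6:treex {NOUN}; 7:gifulm {CONJ,PREP}; 8:klaathun {CONJ}; 9:greizroi {ADJ,CONJ}; 10:kolm {ADJ,NOUN}.
One satisfying assignment: ADJ NOUN NOUN DET PREP NOUN PREP CONJ CONJ NOUN.
Checking: rule 1 holds; rule 2 holds; rule 3 holds; rule 4 holds; rule 5 holds.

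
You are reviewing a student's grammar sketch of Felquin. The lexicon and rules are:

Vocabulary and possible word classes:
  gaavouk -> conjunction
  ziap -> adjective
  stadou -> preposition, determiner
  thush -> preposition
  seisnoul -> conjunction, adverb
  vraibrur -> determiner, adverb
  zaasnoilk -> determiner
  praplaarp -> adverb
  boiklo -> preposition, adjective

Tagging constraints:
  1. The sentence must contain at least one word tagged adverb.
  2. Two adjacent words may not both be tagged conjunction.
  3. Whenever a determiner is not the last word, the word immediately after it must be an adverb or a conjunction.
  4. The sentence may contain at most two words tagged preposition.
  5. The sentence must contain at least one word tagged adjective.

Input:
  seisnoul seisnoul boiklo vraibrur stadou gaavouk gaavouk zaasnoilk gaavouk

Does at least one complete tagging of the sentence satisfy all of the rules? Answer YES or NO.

NO

Candidates per position — 1:seisnoul {conjunction,adverb}; 2:seisnoul {conjunction,adverb}; 3:boiklo {preposition,adjective}; 4:vraibrur {determiner,adverb}; 5:stadou {preposition,determiner}; 6:gaavouk {conjunction}; 7:gaavouk {conjunction}; 8:zaasnoilk {determiner}; 9:gaavouk {conjunction}.
Rule 2 cannot be satisfied by any choice of tags from the lexicon.
So there is no consistent tagging.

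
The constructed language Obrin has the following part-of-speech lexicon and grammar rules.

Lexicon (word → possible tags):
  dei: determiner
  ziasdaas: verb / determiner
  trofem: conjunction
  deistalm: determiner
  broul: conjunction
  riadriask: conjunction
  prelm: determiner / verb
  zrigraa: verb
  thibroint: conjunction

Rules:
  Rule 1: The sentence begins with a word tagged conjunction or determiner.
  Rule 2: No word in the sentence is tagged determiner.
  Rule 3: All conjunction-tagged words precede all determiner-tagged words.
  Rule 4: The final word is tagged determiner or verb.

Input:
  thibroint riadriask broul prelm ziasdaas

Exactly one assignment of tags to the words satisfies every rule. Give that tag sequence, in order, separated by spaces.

Candidates per position — 1:thibroint {conjunction}; 2:riadriask {conjunction}; 3:broul {conjunction}; 4:prelm {determiner,verb}; 5:ziasdaas {verb,determiner}.
Position 4: tagging it determiner would leave rule 2 unsatisfiable, so it must be verb.
Position 5: tagging it determiner would leave rule 2 unsatisfiable, so it must be verb.
The only consistent sequence is: conjunction conjunction conjunction verb verb.
Rule-by-rule: rule 1 ✓; rule 2 ✓; rule 3 ✓; rule 4 ✓.

conjunction conjunction conjunction verb verb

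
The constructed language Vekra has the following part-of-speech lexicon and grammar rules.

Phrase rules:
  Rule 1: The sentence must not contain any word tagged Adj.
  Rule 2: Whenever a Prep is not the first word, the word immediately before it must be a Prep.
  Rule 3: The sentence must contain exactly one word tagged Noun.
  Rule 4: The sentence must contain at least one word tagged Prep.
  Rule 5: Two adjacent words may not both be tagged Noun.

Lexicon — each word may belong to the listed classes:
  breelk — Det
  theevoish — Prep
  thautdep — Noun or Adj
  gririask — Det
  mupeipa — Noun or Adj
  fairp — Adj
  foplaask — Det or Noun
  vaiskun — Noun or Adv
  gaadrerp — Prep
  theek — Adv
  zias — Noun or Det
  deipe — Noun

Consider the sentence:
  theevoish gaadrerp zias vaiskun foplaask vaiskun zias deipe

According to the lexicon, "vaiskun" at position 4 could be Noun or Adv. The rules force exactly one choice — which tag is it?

Candidates per position — 1:theevoish {Prep}; 2:gaadrerp {Prep}; 3:zias {Noun,Det}; 4:vaiskun {Noun,Adv}; 5:foplaask {Det,Noun}; 6:vaiskun {Noun,Adv}; 7:zias {Noun,Det}; 8:deipe {Noun}.
Word 3 cannot be Noun — rule 3 would then fail for every completion. It is Det.
Word 4 cannot be Noun — rule 3 would then fail for every completion. It is Adv.
Word 5 cannot be Noun — rule 3 would then fail for every completion. It is Det.
Word 6 cannot be Noun — rule 3 would then fail for every completion. It is Adv.
Word 7 cannot be Noun — rule 3 would then fail for every completion. It is Det.
So the tagging must be: Prep Prep Det Adv Det Adv Det Noun.
Checking: rule 1 holds; rule 2 holds; rule 3 holds; rule 4 holds; rule 5 holds.

Adv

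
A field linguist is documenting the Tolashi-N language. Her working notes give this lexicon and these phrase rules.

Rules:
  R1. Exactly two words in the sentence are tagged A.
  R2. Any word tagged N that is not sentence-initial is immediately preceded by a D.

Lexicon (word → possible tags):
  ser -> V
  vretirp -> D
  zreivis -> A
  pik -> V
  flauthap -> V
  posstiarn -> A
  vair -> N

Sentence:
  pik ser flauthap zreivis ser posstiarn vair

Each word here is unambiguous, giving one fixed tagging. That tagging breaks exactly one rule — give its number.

2

Fixed tagging: V V V A V A N.
Checking each rule: R1 ok, R2 fails.
Only rule 2 fails.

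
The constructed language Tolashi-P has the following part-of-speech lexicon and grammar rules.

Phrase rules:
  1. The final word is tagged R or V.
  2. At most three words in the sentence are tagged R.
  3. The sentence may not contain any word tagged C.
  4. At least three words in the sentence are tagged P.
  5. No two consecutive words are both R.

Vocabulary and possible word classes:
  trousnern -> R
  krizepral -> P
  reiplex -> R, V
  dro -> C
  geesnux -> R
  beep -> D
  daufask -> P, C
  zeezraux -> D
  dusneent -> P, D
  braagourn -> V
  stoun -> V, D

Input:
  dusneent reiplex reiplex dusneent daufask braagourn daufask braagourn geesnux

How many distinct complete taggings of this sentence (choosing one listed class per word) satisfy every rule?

9

Candidates per position — 1:dusneent {P,D}; 2:reiplex {R,V}; 3:reiplex {R,V}; 4:dusneent {P,D}; 5:daufask {P,C}; 6:braagourn {V}; 7:daufask {P,C}; 8:braagourn {V}; 9:geesnux {R}.
There are 64 candidate sequences in total.
Checking each against the rules leaves 9 sequences.
Count = 9.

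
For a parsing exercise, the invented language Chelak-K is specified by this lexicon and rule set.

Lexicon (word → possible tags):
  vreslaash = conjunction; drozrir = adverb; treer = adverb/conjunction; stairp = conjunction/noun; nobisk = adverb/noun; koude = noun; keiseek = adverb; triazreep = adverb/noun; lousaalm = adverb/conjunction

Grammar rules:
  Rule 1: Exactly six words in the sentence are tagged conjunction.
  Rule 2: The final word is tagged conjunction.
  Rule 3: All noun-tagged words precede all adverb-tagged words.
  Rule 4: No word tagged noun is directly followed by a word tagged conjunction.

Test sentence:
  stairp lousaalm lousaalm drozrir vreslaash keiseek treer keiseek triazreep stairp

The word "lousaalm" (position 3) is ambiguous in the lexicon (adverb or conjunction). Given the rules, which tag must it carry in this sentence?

conjunction

Candidates per position — 1:stairp {conjunction,noun}; 2:lousaalm {adverb,conjunction}; 3:lousaalm {adverb,conjunction}; 4:drozrir {adverb}; 5:vreslaash {conjunction}; 6:keiseek {adverb}; 7:treer {adverb,conjunction}; 8:keiseek {adverb}; 9:triazreep {adverb,noun}; 10:stairp {conjunction,noun}.
If word 1 were noun, no tagging could satisfy rule 1; so word 1 is conjunction.
If word 2 were adverb, no tagging could satisfy rule 1; so word 2 is conjunction.
If word 3 were adverb, no tagging could satisfy rule 1; so word 3 is conjunction.
If word 7 were adverb, no tagging could satisfy rule 1; so word 7 is conjunction.
If word 9 were noun, no tagging could satisfy rule 3; so word 9 is adverb.
If word 10 were noun, no tagging could satisfy rule 1; so word 10 is conjunction.
The only consistent sequence is: conjunction conjunction conjunction adverb conjunction adverb conjunction adverb adverb conjunction.
Check: rule 1 ok; rule 2 ok; rule 3 ok; rule 4 ok.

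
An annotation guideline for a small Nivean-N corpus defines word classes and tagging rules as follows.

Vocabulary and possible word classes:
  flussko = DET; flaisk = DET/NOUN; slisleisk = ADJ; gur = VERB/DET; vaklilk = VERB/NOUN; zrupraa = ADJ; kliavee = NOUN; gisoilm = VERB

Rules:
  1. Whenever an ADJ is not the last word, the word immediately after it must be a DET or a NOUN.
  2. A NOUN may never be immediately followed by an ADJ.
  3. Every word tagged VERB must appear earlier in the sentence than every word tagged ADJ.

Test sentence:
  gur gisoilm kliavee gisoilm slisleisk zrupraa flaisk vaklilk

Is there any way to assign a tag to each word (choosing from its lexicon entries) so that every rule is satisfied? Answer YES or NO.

NO

Candidates per position — 1:gur {VERB,DET}; 2:gisoilm {VERB}; 3:kliavee {NOUN}; 4:gisoilm {VERB}; 5:slisleisk {ADJ}; 6:zrupraa {ADJ}; 7:flaisk {DET,NOUN}; 8:vaklilk {VERB,NOUN}.
Rule 1 cannot be satisfied by any choice of tags from the lexicon.
So there is no consistent tagging.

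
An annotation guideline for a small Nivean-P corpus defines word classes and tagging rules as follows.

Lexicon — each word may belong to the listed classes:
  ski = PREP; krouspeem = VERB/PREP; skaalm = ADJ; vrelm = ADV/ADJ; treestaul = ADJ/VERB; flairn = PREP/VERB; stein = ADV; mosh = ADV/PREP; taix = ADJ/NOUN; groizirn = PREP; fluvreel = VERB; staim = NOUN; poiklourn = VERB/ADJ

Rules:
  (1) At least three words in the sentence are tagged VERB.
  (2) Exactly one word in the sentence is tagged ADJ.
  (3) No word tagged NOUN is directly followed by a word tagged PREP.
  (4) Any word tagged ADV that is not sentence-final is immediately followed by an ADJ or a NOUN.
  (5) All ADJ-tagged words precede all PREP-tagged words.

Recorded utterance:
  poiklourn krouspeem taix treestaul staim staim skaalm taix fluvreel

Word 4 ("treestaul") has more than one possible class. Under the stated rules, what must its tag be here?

Candidates per position — 1:poiklourn {VERB,ADJ}; 2:krouspeem {VERB,PREP}; 3:taix {ADJ,NOUN}; 4:treestaul {ADJ,VERB}; 5:staim {NOUN}; 6:staim {NOUN}; 7:skaalm {ADJ}; 8:taix {ADJ,NOUN}; 9:fluvreel {VERB}.
If word 1 were ADJ, no tagging could satisfy rule 2; so word 1 is VERB.
If word 2 were PREP, no tagging could satisfy rule 5; so word 2 is VERB.
If word 3 were ADJ, no tagging could satisfy rule 2; so word 3 is NOUN.
If word 4 were ADJ, no tagging could satisfy rule 2; so word 4 is VERB.
If word 8 were ADJ, no tagging could satisfy rule 2; so word 8 is NOUN.
The unique satisfying tagging is: VERB VERB NOUN VERB NOUN NOUN ADJ NOUN VERB.
Checking: rule 1 satisfied; rule 2 satisfied; rule 3 satisfied; rule 4 satisfied; rule 5 satisfied.

VERB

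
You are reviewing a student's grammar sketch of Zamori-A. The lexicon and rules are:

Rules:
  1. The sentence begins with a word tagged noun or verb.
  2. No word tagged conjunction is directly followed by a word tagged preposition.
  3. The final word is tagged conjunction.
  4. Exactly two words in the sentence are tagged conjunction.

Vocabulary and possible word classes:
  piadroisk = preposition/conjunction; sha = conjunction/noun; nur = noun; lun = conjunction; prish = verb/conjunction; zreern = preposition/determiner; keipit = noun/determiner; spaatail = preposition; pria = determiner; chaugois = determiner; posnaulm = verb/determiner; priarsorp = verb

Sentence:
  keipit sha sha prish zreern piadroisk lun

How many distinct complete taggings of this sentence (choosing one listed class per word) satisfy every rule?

Candidates per position — 1:keipit {noun,determiner}; 2:sha {conjunction,noun}; 3:sha {conjunction,noun}; 4:prish {verb,conjunction}; 5:zreern {preposition,determiner}; 6:piadroisk {preposition,conjunction}; 7:lun {conjunction}.
There are 64 candidate sequences in total.
Checking each against the rules leaves 7 sequences.
Count = 7.

7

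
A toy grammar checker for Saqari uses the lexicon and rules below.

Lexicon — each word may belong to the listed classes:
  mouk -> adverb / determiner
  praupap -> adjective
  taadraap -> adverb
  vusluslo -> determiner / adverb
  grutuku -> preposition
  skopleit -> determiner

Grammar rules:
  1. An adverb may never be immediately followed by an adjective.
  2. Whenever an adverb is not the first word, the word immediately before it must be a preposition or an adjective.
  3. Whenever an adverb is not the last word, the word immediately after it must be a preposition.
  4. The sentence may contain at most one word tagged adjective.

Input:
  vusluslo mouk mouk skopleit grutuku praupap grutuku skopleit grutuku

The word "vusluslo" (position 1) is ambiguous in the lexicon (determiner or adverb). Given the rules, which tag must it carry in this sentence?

Candidates per position — 1:vusluslo {determiner,adverb}; 2:mouk {adverb,determiner}; 3:mouk {adverb,determiner}; 4:skopleit {determiner}; 5:grutuku {preposition}; 6:praupap {adjective}; 7:grutuku {preposition}; 8:skopleit {determiner}; 9:grutuku {preposition}.
Word 1 cannot be adverb — rule 3 would then fail for every completion. It is determiner.
Word 2 cannot be adverb — rule 2 would then fail for every completion. It is determiner.
Word 3 cannot be adverb — rule 2 would then fail for every completion. It is determiner.
The only consistent sequence is: determiner determiner determiner determiner preposition adjective preposition determiner preposition.
Verifying each rule — rule 1 ✓; rule 2 ✓; rule 3 ✓; rule 4 ✓.

determiner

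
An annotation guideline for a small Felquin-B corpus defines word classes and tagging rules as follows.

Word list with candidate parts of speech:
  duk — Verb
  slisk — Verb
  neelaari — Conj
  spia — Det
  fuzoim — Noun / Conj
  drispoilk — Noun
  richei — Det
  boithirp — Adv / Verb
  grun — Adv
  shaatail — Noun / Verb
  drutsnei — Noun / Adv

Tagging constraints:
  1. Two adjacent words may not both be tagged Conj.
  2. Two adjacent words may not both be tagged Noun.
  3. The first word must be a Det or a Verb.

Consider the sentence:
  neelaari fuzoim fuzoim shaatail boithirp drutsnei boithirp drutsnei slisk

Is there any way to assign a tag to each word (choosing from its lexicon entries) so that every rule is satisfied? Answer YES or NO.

NO

Candidates per position — 1:neelaari {Conj}; 2:fuzoim {Noun,Conj}; 3:fuzoim {Noun,Conj}; 4:shaatail {Noun,Verb}; 5:boithirp {Adv,Verb}; 6:drutsnei {Noun,Adv}; 7:boithirp {Adv,Verb}; 8:drutsnei {Noun,Adv}; 9:slisk {Verb}.
Rule 3 cannot be satisfied by any choice of tags from the lexicon.
So there is no consistent tagging.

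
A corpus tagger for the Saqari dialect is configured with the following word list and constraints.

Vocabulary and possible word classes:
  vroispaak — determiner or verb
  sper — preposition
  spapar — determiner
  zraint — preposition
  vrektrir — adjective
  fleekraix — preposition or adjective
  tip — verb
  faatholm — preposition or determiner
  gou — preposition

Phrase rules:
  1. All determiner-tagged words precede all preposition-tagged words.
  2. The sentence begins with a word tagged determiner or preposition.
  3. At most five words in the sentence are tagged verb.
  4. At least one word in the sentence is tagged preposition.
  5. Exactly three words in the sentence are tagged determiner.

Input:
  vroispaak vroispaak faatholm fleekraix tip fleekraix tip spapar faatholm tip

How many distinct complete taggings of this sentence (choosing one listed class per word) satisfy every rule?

1

Candidates per position — 1:vroispaak {determiner,verb}; 2:vroispaak {determiner,verb}; 3:faatholm {preposition,determiner}; 4:fleekraix {preposition,adjective}; 5:tip {verb}; 6:fleekraix {preposition,adjective}; 7:tip {verb}; 8:spapar {determiner}; 9:faatholm {preposition,determiner}; 10:tip {verb}.
There are 64 candidate sequences in total.
The sequences that satisfy every rule: determiner verb determiner adjective verb adjective verb determiner preposition verb.
Count = 1.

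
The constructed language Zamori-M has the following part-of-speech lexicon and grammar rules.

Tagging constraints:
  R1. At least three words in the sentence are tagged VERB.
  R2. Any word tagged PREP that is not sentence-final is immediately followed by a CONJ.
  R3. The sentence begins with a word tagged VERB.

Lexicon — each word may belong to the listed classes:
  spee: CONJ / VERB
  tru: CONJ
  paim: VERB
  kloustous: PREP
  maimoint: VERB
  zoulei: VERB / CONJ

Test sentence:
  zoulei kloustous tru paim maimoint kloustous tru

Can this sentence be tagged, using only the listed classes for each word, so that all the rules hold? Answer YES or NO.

YES

Candidates per position — 1:zoulei {VERB,CONJ}; 2:kloustous {PREP}; 3:tru {CONJ}; 4:paim {VERB}; 5:maimoint {VERB}; 6:kloustous {PREP}; 7:tru {CONJ}.
One satisfying assignment: VERB PREP CONJ VERB VERB PREP CONJ.
Verifying each rule — rule 1 holds; rule 2 holds; rule 3 holds.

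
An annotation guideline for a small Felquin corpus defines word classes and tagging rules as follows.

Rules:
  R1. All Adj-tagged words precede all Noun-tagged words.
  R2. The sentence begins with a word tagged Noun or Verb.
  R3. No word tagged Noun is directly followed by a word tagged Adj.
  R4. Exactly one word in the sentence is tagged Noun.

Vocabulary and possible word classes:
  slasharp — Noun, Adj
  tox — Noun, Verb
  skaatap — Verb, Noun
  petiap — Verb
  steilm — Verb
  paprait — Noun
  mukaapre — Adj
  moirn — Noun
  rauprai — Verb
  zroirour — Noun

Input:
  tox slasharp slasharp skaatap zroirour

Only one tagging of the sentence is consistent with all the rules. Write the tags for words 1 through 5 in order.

Verb Adj Adj Verb Noun

Candidates per position — 1:tox {Noun,Verb}; 2:slasharp {Noun,Adj}; 3:slasharp {Noun,Adj}; 4:skaatap {Verb,Noun}; 5:zroirour {Noun}.
Position 1: Noun is ruled out by rule 4; that leaves Verb.
Position 2: Noun is ruled out by rule 4; that leaves Adj.
Position 3: Noun is ruled out by rule 4; that leaves Adj.
Position 4: Noun is ruled out by rule 4; that leaves Verb.
So the tagging must be: Verb Adj Adj Verb Noun.
Check: rule 1 ✓; rule 2 ✓; rule 3 ✓; rule 4 ✓.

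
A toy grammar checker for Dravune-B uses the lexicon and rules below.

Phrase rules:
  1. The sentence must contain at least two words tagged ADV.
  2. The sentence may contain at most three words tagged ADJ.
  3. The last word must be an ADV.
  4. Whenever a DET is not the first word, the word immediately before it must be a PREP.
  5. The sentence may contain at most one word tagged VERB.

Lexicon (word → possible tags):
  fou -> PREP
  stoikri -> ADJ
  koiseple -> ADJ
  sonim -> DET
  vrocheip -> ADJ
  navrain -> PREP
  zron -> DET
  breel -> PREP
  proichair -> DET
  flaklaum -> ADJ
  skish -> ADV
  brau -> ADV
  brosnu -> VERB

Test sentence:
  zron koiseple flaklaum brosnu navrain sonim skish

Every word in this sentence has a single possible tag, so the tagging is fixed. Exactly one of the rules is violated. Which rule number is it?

1

Fixed tagging: DET ADJ ADJ VERB PREP DET ADV.
Checking each rule: R1 fail, R2 pass, R3 pass, R4 pass, R5 pass.
Only rule 1 fails.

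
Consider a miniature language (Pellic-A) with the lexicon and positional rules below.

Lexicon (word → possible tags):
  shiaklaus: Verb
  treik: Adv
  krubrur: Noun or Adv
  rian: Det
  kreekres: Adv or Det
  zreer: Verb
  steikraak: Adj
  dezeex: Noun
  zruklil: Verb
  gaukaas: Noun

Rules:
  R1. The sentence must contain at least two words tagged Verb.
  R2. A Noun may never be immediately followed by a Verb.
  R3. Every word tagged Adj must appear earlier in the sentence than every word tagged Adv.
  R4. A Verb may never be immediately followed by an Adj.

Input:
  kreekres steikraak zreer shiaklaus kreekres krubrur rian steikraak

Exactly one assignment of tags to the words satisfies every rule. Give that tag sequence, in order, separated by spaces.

Candidates per position — 1:kreekres {Adv,Det}; 2:steikraak {Adj}; 3:zreer {Verb}; 4:shiaklaus {Verb}; 5:kreekres {Adv,Det}; 6:krubrur {Noun,Adv}; 7:rian {Det}; 8:steikraak {Adj}.
Word 1 cannot be Adv — rule 3 would then fail for every completion. It is Det.
Word 5 cannot be Adv — rule 3 would then fail for every completion. It is Det.
Word 6 cannot be Adv — rule 3 would then fail for every completion. It is Noun.
So the tagging must be: Det Adj Verb Verb Det Noun Det Adj.
Check: rule 1 holds; rule 2 holds; rule 3 holds; rule 4 holds.

Det Adj Verb Verb Det Noun Det Adj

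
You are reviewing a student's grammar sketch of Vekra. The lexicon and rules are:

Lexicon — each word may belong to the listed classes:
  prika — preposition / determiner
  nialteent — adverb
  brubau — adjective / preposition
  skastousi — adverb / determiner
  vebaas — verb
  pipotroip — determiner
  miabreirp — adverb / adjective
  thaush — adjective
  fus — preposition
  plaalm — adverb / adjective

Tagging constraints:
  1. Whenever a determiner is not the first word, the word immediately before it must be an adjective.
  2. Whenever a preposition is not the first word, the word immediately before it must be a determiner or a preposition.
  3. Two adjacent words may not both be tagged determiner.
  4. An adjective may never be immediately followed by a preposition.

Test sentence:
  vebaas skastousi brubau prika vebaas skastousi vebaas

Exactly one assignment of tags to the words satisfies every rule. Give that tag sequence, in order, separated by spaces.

verb adverb adjective determiner verb adverb verb

Candidates per position — 1:vebaas {verb}; 2:skastousi {adverb,determiner}; 3:brubau {adjective,preposition}; 4:prika {preposition,determiner}; 5:vebaas {verb}; 6:skastousi {adverb,determiner}; 7:vebaas {verb}.
If word 2 were determiner, no tagging could satisfy rule 1; so word 2 is adverb.
If word 3 were preposition, no tagging could satisfy rule 2; so word 3 is adjective.
If word 4 were preposition, no tagging could satisfy rule 2; so word 4 is determiner.
If word 6 were determiner, no tagging could satisfy rule 1; so word 6 is adverb.
That leaves exactly one tagging: verb adverb adjective determiner verb adverb verb.
Check: rule 1 holds; rule 2 holds; rule 3 holds; rule 4 holds.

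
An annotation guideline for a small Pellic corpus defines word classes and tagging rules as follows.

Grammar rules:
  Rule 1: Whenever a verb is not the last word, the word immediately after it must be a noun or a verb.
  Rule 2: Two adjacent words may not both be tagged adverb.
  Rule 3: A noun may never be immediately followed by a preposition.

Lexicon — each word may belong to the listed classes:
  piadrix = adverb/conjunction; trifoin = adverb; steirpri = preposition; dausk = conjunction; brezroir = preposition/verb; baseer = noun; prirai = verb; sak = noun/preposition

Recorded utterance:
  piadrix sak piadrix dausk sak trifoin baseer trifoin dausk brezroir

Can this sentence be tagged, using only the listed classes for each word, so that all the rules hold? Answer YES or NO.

YES

Candidates per position — 1:piadrix {adverb,conjunction}; 2:sak {noun,preposition}; 3:piadrix {adverb,conjunction}; 4:dausk {conjunction}; 5:sak {noun,preposition}; 6:trifoin {adverb}; 7:baseer {noun}; 8:trifoin {adverb}; 9:dausk {conjunction}; 10:brezroir {preposition,verb}.
One satisfying assignment: adverb noun conjunction conjunction preposition adverb noun adverb conjunction preposition.
Rule-by-rule: rule 1 ✓; rule 2 ✓; rule 3 ✓.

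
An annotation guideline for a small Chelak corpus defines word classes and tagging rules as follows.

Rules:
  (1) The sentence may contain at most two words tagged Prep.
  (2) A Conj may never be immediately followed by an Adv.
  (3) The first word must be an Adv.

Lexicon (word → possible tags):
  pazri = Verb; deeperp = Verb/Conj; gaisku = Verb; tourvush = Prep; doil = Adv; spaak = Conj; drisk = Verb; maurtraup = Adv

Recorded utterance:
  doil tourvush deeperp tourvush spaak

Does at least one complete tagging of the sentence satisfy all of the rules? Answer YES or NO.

YES

Candidates per position — 1:doil {Adv}; 2:tourvush {Prep}; 3:deeperp {Verb,Conj}; 4:tourvush {Prep}; 5:spaak {Conj}.
One satisfying assignment: Adv Prep Conj Prep Conj.
Check: rule 1 ok; rule 2 ok; rule 3 ok.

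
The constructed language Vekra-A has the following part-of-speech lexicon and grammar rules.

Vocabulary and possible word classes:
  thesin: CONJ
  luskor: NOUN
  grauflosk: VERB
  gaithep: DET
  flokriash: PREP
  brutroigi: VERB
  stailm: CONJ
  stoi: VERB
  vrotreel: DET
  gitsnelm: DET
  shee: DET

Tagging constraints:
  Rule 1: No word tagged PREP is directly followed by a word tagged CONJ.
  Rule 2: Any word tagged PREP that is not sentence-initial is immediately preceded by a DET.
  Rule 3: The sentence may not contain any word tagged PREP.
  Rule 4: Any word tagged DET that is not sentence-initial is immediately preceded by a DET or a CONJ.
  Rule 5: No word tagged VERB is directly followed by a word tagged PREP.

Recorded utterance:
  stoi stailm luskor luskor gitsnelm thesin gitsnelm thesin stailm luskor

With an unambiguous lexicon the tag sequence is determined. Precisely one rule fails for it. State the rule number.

4

Fixed tagging: VERB CONJ NOUN NOUN DET CONJ DET CONJ CONJ NOUN.
Checking each rule: R1 holds, R2 holds, R3 holds, R4 violated, R5 holds.
Only rule 4 fails.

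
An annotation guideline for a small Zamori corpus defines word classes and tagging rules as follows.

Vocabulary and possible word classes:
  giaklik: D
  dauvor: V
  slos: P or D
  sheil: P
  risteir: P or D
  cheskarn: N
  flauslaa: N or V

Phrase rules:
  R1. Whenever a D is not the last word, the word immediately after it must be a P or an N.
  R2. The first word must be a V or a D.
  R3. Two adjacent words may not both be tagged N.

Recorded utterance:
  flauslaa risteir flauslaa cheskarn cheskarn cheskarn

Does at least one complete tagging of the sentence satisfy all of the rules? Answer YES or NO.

Candidates per position — 1:flauslaa {N,V}; 2:risteir {P,D}; 3:flauslaa {N,V}; 4:cheskarn {N}; 5:cheskarn {N}; 6:cheskarn {N}.
Rule 3 cannot be satisfied by any choice of tags from the lexicon.
So there is no consistent tagging.

NO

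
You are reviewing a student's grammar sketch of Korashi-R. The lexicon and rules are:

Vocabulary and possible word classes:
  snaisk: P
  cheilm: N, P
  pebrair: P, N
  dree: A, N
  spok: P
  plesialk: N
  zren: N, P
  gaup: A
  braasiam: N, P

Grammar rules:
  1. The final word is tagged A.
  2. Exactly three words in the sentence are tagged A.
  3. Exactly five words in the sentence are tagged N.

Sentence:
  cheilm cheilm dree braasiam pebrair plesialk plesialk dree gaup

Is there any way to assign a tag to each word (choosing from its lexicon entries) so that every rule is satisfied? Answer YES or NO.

YES

Candidates per position — 1:cheilm {N,P}; 2:cheilm {N,P}; 3:dree {A,N}; 4:braasiam {N,P}; 5:pebrair {P,N}; 6:plesialk {N}; 7:plesialk {N}; 8:dree {A,N}; 9:gaup {A}.
One satisfying assignment: N N A N P N N A A.
Rule-by-rule: rule 1 satisfied; rule 2 satisfied; rule 3 satisfied.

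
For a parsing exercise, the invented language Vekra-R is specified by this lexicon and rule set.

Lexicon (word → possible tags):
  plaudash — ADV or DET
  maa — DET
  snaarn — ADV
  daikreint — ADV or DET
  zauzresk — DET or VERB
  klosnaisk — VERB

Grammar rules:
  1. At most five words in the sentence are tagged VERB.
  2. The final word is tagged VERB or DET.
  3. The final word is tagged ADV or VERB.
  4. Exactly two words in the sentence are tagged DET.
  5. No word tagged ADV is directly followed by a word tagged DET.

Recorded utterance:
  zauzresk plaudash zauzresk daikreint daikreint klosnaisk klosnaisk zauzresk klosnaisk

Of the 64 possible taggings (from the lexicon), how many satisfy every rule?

Candidates per position — 1:zauzresk {DET,VERB}; 2:plaudash {ADV,DET}; 3:zauzresk {DET,VERB}; 4:daikreint {ADV,DET}; 5:daikreint {ADV,DET}; 6:klosnaisk {VERB}; 7:klosnaisk {VERB}; 8:zauzresk {DET,VERB}; 9:klosnaisk {VERB}.
There are 64 candidate sequences in total.
Checking each against the rules leaves 6 sequences.
Count = 6.

6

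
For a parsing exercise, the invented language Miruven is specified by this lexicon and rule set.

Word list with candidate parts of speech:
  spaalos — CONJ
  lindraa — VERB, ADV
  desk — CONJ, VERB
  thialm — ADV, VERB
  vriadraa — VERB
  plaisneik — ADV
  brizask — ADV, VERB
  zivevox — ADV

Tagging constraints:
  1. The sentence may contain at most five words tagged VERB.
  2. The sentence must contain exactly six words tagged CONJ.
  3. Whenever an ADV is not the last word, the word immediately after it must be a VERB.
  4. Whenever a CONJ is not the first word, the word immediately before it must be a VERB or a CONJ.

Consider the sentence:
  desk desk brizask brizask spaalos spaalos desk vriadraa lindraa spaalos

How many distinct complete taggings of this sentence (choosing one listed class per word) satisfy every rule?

Candidates per position — 1:desk {CONJ,VERB}; 2:desk {CONJ,VERB}; 3:brizask {ADV,VERB}; 4:brizask {ADV,VERB}; 5:spaalos {CONJ}; 6:spaalos {CONJ}; 7:desk {CONJ,VERB}; 8:vriadraa {VERB}; 9:lindraa {VERB,ADV}; 10:spaalos {CONJ}.
There are 64 candidate sequences in total.
The sequences that satisfy every rule: CONJ CONJ ADV VERB CONJ CONJ CONJ VERB VERB CONJ; CONJ CONJ VERB VERB CONJ CONJ CONJ VERB VERB CONJ.
Count = 2.

2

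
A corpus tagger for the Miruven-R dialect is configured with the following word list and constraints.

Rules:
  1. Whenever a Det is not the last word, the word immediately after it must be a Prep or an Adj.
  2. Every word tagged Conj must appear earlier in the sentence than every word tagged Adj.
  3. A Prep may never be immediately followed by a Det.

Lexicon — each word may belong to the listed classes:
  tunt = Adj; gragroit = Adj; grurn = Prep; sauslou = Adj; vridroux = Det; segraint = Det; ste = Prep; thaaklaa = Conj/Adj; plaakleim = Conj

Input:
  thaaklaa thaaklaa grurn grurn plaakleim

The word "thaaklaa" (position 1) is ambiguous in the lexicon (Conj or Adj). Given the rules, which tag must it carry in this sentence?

Conj

Candidates per position — 1:thaaklaa {Conj,Adj}; 2:thaaklaa {Conj,Adj}; 3:grurn {Prep}; 4:grurn {Prep}; 5:plaakleim {Conj}.
Position 1: Adj is ruled out by rule 2; that leaves Conj.
Position 2: Adj is ruled out by rule 2; that leaves Conj.
The only consistent sequence is: Conj Conj Prep Prep Conj.
Checking: rule 1 holds; rule 2 holds; rule 3 holds.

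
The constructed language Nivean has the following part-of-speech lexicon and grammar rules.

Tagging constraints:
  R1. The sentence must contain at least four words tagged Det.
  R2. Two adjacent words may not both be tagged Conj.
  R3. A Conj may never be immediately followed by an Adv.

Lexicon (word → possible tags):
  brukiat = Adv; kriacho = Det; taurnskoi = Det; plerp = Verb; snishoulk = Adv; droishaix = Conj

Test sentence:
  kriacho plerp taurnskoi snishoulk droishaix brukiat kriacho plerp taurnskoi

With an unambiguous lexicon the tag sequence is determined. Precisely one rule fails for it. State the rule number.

Fixed tagging: Det Verb Det Adv Conj Adv Det Verb Det.
Rule check: R1 holds, R2 holds, R3 violated.
Only rule 3 fails.

3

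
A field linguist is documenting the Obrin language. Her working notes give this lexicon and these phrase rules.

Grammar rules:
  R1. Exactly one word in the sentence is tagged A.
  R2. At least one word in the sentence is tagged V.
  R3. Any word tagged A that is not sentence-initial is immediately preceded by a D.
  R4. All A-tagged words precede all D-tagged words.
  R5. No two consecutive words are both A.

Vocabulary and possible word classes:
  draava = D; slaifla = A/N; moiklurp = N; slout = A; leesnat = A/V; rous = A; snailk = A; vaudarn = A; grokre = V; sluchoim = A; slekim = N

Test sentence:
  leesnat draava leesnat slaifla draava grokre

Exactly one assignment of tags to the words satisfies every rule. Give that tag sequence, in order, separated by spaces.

Candidates per position — 1:leesnat {A,V}; 2:draava {D}; 3:leesnat {A,V}; 4:slaifla {A,N}; 5:draava {D}; 6:grokre {V}.
Word 3 cannot be A — rule 4 would then fail for every completion. It is V.
Word 4 cannot be A — rule 3 would then fail for every completion. It is N.
Word 1 cannot be V — rule 1 would then fail for every completion. It is A.
The unique satisfying tagging is: A D V N D V.
Verifying each rule — rule 1 holds; rule 2 holds; rule 3 holds; rule 4 holds; rule 5 holds.

A D V N D V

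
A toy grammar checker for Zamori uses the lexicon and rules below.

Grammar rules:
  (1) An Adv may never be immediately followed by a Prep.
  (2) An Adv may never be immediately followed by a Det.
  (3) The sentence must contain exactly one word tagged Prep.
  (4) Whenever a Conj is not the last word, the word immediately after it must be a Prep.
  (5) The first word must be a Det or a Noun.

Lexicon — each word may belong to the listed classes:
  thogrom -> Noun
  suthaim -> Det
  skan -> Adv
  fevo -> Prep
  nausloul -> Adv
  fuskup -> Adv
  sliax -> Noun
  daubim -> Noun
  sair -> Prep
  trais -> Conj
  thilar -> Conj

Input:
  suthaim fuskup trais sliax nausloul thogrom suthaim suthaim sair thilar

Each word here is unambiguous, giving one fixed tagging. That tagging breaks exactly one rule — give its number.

4

Fixed tagging: Det Adv Conj Noun Adv Noun Det Det Prep Conj.
Applying the rules: R1 ✓, R2 ✓, R3 ✓, R4 ✗, R5 ✓.
Only rule 4 fails.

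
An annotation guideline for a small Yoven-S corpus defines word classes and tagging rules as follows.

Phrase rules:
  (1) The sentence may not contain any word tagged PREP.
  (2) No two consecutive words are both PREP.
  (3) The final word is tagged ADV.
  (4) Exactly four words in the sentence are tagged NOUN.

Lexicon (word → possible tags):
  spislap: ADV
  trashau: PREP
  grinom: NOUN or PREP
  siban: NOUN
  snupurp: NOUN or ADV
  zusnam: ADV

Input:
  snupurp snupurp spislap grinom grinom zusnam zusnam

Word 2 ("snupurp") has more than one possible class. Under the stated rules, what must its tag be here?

NOUN

Candidates per position — 1:snupurp {NOUN,ADV}; 2:snupurp {NOUN,ADV}; 3:spislap {ADV}; 4:grinom {NOUN,PREP}; 5:grinom {NOUN,PREP}; 6:zusnam {ADV}; 7:zusnam {ADV}.
Position 1: ADV is ruled out by rule 4; that leaves NOUN.
Position 2: ADV is ruled out by rule 4; that leaves NOUN.
Position 4: PREP is ruled out by rule 1; that leaves NOUN.
Position 5: PREP is ruled out by rule 1; that leaves NOUN.
The only consistent sequence is: NOUN NOUN ADV NOUN NOUN ADV ADV.
Verifying each rule — rule 1 ✓; rule 2 ✓; rule 3 ✓; rule 4 ✓.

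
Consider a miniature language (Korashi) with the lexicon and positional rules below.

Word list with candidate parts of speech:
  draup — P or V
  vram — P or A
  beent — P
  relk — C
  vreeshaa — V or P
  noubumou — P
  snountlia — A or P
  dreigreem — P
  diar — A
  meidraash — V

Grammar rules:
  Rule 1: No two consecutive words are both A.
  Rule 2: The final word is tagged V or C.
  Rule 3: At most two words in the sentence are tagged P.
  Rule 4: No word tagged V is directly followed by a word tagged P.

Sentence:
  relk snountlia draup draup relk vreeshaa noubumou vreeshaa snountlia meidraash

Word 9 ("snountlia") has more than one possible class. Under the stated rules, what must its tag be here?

Candidates per position — 1:relk {C}; 2:snountlia {A,P}; 3:draup {P,V}; 4:draup {P,V}; 5:relk {C}; 6:vreeshaa {V,P}; 7:noubumou {P}; 8:vreeshaa {V,P}; 9:snountlia {A,P}; 10:meidraash {V}.
Position 6: V is ruled out by rule 4; that leaves P.
Position 8: P is ruled out by rule 3; that leaves V.
Position 9: P is ruled out by rule 3; that leaves A.
Position 2: P is ruled out by rule 3; that leaves A.
Position 3: P is ruled out by rule 3; that leaves V.
Position 4: P is ruled out by rule 3; that leaves V.
The unique satisfying tagging is: C A V V C P P V A V.
Rule-by-rule: rule 1 holds; rule 2 holds; rule 3 holds; rule 4 holds.

A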